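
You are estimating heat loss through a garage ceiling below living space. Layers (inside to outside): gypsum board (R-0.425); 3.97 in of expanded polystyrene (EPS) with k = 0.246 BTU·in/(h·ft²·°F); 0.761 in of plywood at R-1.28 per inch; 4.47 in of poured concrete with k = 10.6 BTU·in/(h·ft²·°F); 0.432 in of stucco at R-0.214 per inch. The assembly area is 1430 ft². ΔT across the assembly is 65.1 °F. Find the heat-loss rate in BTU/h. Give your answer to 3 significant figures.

3.97/0.246 = 16.14
0.761 × 1.28 = 0.9741
4.47/10.6 = 0.4217
0.432 × 0.214 = 0.09245
R_total = 0.425 + 16.14 + 0.9741 + 0.4217 + 0.09245 = 18.05 ft²·°F·h/BTU
Q = A·ΔT/R = 1430 × 65.1 / 18.05 = 5157 BTU/h

5160 BTU/h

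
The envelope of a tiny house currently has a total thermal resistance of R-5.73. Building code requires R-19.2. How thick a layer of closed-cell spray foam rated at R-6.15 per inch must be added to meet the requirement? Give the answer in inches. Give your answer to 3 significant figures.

ΔR = 19.2 − 5.73 = 13.47 ft²·°F·h/BTU
L = ΔR / (R/in) = 13.47/6.15 = 2.19 in

2.19 in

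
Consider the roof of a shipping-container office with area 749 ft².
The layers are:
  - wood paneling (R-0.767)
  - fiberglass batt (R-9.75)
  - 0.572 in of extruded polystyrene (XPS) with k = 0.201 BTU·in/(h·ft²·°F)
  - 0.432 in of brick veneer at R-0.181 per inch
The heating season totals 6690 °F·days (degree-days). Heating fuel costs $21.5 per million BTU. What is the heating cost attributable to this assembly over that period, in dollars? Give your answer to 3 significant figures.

192 dollars

0.572/0.201 = 2.846
0.432 × 0.181 = 0.07819
R_total = 0.767 + 9.75 + 2.846 + 0.07819 = 13.44 ft²·°F·h/BTU
E = A × HDD × 24 / R = 749 × 6690 × 24 / 13.44 = 8947000 BTU
Cost = 8947000/10⁶ × 21.5 = $192.4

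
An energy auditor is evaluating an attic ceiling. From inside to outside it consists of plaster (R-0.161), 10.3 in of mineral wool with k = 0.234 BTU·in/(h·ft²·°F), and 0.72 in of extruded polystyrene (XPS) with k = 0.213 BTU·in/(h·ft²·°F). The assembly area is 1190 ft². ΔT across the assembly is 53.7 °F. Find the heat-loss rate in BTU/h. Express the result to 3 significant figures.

10.3/0.234 = 44.02
0.72/0.213 = 3.38
R_total = 0.161 + 44.02 + 3.38 = 47.56 ft²·°F·h/BTU
Q = A·ΔT/R = 1190 × 53.7 / 47.56 = 1344 BTU/h

1340 BTU/h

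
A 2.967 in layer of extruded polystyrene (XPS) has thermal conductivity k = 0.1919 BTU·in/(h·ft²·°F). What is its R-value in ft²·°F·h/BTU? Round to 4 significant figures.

15.46 ft²·°F·h/BTU

R = L/k = 2.967/0.1919 = 15.461 ft²·°F·h/BTU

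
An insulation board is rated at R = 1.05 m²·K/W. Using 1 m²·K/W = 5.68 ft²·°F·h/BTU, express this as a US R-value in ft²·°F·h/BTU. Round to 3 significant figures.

5.96 ft²·°F·h/BTU

R_US = 1.05 × 5.68 = 5.964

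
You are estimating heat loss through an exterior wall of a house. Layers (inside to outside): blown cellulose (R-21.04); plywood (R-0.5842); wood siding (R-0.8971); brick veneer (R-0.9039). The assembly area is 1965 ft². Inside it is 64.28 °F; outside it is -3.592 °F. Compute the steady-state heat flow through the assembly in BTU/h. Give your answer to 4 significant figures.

5693 BTU/h

R_total = 21.04 + 0.5842 + 0.8971 + 0.9039 = 23.425 ft²·°F·h/BTU
Q = A·ΔT/R = 1965 × (64.28 − (-3.592)) / 23.425 = 5693.4 BTU/h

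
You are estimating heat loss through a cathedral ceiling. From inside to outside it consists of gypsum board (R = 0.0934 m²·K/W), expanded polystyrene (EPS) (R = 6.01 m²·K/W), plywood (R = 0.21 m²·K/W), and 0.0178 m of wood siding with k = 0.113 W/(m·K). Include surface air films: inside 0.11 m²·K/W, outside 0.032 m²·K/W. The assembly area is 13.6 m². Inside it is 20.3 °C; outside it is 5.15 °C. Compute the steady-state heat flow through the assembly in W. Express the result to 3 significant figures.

31.2 W

0.0178/0.113 = 0.1575
R_total = 0.11 + 0.0934 + 6.01 + 0.21 + 0.1575 + 0.032 = 6.613 m²·K/W
Q = A·ΔT/R = 13.6 × (20.3 − 5.15) / 6.613 = 31.16 W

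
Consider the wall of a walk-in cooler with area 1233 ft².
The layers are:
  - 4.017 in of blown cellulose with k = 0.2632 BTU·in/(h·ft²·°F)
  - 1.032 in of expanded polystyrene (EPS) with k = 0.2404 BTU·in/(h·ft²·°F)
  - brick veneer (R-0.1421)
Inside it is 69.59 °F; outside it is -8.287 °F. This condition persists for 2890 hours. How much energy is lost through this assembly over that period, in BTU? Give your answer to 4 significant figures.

4.017/0.2632 = 15.262
1.032/0.2404 = 4.2928
R_total = 15.262 + 4.2928 + 0.1421 = 19.697 ft²·°F·h/BTU
Q = 1233 × (69.59 − (-8.287)) / 19.697 = 4874.9 BTU/h
E = 4874.9 × 2890 = 14089000 BTU

14090000 BTU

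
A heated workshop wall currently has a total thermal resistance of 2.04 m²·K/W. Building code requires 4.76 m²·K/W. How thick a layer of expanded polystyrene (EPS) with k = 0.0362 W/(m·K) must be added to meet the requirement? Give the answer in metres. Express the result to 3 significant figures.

0.0985 m

ΔR = 4.76 − 2.04 = 2.72 m²·K/W
L = ΔR × k = 2.72 × 0.0362 = 0.09846 m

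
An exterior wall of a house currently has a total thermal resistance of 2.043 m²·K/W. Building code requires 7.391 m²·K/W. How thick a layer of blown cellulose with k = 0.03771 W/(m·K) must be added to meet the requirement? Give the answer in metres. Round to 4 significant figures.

ΔR = 7.391 − 2.043 = 5.348 m²·K/W
L = ΔR × k = 5.348 × 0.03771 = 0.20167 m

0.2017 m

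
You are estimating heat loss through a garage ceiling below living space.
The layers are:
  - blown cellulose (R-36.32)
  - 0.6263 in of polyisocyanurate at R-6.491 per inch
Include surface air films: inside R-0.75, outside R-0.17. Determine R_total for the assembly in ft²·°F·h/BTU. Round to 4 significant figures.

0.6263 × 6.491 = 4.0653
R_total = 0.75 + 36.32 + 4.0653 + 0.17 = 41.305 ft²·°F·h/BTU

41.31 ft²·°F·h/BTU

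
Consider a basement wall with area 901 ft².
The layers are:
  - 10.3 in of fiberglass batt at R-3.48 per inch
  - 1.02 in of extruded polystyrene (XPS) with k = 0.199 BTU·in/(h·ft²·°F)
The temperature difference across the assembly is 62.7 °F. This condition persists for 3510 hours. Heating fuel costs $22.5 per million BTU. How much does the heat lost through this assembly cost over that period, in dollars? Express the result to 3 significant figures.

10.3 × 3.48 = 35.84
1.02/0.199 = 5.126
R_total = 35.84 + 5.126 = 40.97 ft²·°F·h/BTU
Q = 901 × 62.7 / 40.97 = 1379 BTU/h
E = 1379 × 3510 = 4840000 BTU
Cost = 4840000/10⁶ × 22.5 = $108.9

109 dollars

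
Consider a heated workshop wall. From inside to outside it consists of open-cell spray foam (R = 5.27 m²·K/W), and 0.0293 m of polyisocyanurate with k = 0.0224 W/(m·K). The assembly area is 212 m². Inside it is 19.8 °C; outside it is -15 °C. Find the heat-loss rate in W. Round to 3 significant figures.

0.0293/0.0224 = 1.308
R_total = 5.27 + 1.308 = 6.578 m²·K/W
Q = A·ΔT/R = 212 × (19.8 − (-15)) / 6.578 = 1122 W

1120 W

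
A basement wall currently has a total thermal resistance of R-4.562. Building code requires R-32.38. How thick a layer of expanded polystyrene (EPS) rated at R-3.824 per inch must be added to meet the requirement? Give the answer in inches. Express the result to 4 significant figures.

ΔR = 32.38 − 4.562 = 27.818 ft²·°F·h/BTU
L = ΔR / (R/in) = 27.818/3.824 = 7.2746 in

7.275 in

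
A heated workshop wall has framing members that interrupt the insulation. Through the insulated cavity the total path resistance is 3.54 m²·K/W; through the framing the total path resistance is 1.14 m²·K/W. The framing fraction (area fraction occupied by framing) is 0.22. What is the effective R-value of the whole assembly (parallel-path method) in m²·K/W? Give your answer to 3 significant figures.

U_eff = 0.78/3.54 + 0.22/1.14 = 0.2203 + 0.193 = 0.4133
R_eff = 1/U_eff = 2.419 m²·K/W

2.42 m²·K/W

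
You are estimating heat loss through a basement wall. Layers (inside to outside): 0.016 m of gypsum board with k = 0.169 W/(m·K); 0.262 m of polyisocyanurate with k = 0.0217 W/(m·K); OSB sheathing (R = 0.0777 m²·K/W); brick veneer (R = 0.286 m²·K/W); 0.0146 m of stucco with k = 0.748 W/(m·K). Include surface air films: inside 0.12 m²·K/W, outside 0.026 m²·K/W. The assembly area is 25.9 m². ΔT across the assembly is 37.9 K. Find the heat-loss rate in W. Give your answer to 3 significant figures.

77.3 W

0.016/0.169 = 0.09467
0.262/0.0217 = 12.07
0.0146/0.748 = 0.01952
R_total = 0.12 + 0.09467 + 12.07 + 0.0777 + 0.286 + 0.01952 + 0.026 = 12.7 m²·K/W
Q = A·ΔT/R = 25.9 × 37.9 / 12.7 = 77.31 W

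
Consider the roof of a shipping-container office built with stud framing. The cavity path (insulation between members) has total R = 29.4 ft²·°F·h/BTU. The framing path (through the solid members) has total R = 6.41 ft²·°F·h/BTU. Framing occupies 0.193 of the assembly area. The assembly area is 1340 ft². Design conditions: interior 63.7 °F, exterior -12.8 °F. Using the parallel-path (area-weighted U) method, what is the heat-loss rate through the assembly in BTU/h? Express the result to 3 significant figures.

U_eff = 0.807/29.4 + 0.193/6.41 = 0.02745 + 0.03011 = 0.05756
R_eff = 1/U_eff = 17.37 ft²·°F·h/BTU
Q = 1340 × (63.7 − (-12.8)) / 17.37 = 5900 BTU/h

5900 BTU/h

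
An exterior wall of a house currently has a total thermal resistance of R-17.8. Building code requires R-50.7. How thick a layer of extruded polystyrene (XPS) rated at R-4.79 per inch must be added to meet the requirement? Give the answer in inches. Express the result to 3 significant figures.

ΔR = 50.7 − 17.8 = 32.9 ft²·°F·h/BTU
L = ΔR / (R/in) = 32.9/4.79 = 6.868 in

6.87 in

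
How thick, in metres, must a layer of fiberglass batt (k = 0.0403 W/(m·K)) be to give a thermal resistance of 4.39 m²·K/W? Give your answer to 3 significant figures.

0.177 m

L = R·k = 4.39 × 0.0403 = 0.1769 m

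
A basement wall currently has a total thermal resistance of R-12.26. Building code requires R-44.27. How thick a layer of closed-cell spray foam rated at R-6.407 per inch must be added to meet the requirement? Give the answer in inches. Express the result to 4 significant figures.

4.996 in

ΔR = 44.27 − 12.26 = 32.01 ft²·°F·h/BTU
L = ΔR / (R/in) = 32.01/6.407 = 4.9961 in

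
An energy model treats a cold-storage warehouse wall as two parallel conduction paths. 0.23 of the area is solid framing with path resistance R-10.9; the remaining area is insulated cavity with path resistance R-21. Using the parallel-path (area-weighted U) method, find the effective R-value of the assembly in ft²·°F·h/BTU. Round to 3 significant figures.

U_eff = 0.77/21 + 0.23/10.9 = 0.03667 + 0.0211 = 0.05777
R_eff = 1/U_eff = 17.31 ft²·°F·h/BTU

17.3 ft²·°F·h/BTU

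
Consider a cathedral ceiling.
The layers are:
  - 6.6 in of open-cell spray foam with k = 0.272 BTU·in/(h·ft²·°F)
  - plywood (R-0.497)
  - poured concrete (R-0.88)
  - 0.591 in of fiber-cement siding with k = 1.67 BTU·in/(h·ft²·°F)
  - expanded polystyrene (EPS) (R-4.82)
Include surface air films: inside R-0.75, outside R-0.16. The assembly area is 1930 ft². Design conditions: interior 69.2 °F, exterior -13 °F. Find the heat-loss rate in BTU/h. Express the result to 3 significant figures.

5000 BTU/h

6.6/0.272 = 24.26
0.591/1.67 = 0.3539
R_total = 0.75 + 24.26 + 0.497 + 0.88 + 0.3539 + 4.82 + 0.16 = 31.73 ft²·°F·h/BTU
Q = A·ΔT/R = 1930 × (69.2 − (-13)) / 31.73 = 5001 BTU/h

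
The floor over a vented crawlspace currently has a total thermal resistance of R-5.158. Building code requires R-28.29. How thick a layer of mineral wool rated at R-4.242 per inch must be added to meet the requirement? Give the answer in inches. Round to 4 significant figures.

5.453 in

ΔR = 28.29 − 5.158 = 23.132 ft²·°F·h/BTU
L = ΔR / (R/in) = 23.132/4.242 = 5.4531 in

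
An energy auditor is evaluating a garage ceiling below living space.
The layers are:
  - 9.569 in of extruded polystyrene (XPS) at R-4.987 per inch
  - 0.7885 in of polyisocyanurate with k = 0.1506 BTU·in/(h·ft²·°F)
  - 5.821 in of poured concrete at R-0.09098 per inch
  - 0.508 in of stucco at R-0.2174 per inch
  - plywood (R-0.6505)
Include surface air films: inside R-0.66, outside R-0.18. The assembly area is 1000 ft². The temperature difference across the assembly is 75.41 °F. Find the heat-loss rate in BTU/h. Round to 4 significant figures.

1369 BTU/h

9.569 × 4.987 = 47.721
0.7885/0.1506 = 5.2357
5.821 × 0.09098 = 0.52959
0.508 × 0.2174 = 0.11044
R_total = 0.66 + 47.721 + 5.2357 + 0.52959 + 0.11044 + 0.6505 + 0.18 = 55.087 ft²·°F·h/BTU
Q = A·ΔT/R = 1000 × 75.41 / 55.087 = 1368.9 BTU/h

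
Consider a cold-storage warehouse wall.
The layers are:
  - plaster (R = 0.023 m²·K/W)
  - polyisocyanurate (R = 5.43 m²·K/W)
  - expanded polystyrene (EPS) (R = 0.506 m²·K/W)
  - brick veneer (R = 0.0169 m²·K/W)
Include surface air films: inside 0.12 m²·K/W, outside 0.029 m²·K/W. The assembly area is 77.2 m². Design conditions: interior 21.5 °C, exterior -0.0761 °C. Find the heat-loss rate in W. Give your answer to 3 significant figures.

272 W

R_total = 0.12 + 0.023 + 5.43 + 0.506 + 0.0169 + 0.029 = 6.125 m²·K/W
Q = A·ΔT/R = 77.2 × (21.5 − (-0.0761)) / 6.125 = 272 W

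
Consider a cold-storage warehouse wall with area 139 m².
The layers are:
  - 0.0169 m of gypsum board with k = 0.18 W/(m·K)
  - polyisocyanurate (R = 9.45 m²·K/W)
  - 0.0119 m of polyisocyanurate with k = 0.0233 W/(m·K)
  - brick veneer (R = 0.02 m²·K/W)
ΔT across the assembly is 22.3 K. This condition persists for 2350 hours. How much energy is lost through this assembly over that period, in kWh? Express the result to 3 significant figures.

0.0169/0.18 = 0.09389
0.0119/0.0233 = 0.5107
R_total = 0.09389 + 9.45 + 0.5107 + 0.02 = 10.07 m²·K/W
Q = 139 × 22.3 / 10.07 = 307.7 W
E = 307.7 W × 2350 h / 1000 = 723 kWh

723 kWh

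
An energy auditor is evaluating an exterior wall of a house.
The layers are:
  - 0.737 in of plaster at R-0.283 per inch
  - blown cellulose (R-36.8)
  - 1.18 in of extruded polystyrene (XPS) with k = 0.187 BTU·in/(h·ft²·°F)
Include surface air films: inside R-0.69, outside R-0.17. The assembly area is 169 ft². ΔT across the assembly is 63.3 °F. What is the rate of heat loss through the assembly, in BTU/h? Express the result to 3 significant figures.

0.737 × 0.283 = 0.2086
1.18/0.187 = 6.31
R_total = 0.69 + 0.2086 + 36.8 + 6.31 + 0.17 = 44.18 ft²·°F·h/BTU
Q = A·ΔT/R = 169 × 63.3 / 44.18 = 242.1 BTU/h

242 BTU/h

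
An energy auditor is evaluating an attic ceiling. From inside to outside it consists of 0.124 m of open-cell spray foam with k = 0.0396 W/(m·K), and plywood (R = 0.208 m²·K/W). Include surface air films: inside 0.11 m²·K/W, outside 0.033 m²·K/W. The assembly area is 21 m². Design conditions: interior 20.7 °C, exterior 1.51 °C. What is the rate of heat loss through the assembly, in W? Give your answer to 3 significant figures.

116 W

0.124/0.0396 = 3.131
R_total = 0.11 + 3.131 + 0.208 + 0.033 = 3.482 m²·K/W
Q = A·ΔT/R = 21 × (20.7 − 1.51) / 3.482 = 115.7 W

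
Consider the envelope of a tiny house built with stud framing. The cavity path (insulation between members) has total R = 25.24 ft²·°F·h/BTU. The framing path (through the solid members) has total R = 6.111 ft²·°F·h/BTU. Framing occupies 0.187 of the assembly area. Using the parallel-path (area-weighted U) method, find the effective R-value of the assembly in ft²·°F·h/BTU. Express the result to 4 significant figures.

15.92 ft²·°F·h/BTU

U_eff = 0.813/25.24 + 0.187/6.111 = 0.032211 + 0.030601 = 0.062811
R_eff = 1/U_eff = 15.921 ft²·°F·h/BTU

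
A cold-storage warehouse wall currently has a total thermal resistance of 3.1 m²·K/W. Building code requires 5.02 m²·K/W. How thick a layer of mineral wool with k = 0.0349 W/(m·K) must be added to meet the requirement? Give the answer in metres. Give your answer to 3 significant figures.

0.0670 m

ΔR = 5.02 − 3.1 = 1.92 m²·K/W
L = ΔR × k = 1.92 × 0.0349 = 0.06701 m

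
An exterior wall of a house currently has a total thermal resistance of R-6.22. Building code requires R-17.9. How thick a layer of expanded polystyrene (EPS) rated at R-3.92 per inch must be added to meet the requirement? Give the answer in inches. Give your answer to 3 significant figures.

ΔR = 17.9 − 6.22 = 11.68 ft²·°F·h/BTU
L = ΔR / (R/in) = 11.68/3.92 = 2.98 in

2.98 in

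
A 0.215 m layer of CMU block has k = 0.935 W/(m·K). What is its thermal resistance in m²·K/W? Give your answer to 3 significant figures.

0.230 m²·K/W

R = L/k = 0.215/0.935 = 0.2299 m²·K/W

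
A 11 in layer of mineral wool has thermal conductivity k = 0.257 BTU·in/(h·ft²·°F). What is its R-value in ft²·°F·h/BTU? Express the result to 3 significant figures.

R = L/k = 11/0.257 = 42.8 ft²·°F·h/BTU

42.8 ft²·°F·h/BTU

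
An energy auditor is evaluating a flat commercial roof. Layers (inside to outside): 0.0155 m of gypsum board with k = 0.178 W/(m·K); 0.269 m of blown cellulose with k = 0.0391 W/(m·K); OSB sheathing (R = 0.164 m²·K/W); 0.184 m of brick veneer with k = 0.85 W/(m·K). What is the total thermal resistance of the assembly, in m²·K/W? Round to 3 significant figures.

7.35 m²·K/W

0.0155/0.178 = 0.08708
0.269/0.0391 = 6.88
0.184/0.85 = 0.2165
R_total = 0.08708 + 6.88 + 0.164 + 0.2165 = 7.347 m²·K/W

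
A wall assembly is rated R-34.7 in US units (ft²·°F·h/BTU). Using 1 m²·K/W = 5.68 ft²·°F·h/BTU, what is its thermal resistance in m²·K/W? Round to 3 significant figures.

6.11 m²·K/W

R_SI = 34.7/5.68 = 6.109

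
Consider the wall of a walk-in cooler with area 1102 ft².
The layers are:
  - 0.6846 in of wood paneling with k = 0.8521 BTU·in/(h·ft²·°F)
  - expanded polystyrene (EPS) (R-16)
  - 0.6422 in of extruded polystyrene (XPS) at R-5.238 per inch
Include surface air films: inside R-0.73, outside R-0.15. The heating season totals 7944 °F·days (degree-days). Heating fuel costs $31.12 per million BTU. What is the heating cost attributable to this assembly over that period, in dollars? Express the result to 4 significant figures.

0.6846/0.8521 = 0.80343
0.6422 × 5.238 = 3.3638
R_total = 0.73 + 0.80343 + 16 + 3.3638 + 0.15 = 21.047 ft²·°F·h/BTU
E = A × HDD × 24 / R = 1102 × 7944 × 24 / 21.047 = 9982400 BTU
Cost = 9982400/10⁶ × 31.12 = $310.65

310.7 dollars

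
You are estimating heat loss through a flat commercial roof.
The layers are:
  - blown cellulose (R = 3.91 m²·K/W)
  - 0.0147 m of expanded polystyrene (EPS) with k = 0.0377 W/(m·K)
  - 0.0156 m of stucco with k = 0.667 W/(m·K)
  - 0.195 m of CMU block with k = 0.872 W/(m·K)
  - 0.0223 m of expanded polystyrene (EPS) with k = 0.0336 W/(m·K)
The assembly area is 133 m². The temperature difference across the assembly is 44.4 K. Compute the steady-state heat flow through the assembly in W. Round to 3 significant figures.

1130 W

0.0147/0.0377 = 0.3899
0.0156/0.667 = 0.02339
0.195/0.872 = 0.2236
0.0223/0.0336 = 0.6637
R_total = 3.91 + 0.3899 + 0.02339 + 0.2236 + 0.6637 = 5.211 m²·K/W
Q = A·ΔT/R = 133 × 44.4 / 5.211 = 1133 W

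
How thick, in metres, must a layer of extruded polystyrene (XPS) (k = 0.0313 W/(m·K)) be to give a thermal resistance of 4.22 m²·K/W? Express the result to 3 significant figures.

L = R·k = 4.22 × 0.0313 = 0.1321 m

0.132 m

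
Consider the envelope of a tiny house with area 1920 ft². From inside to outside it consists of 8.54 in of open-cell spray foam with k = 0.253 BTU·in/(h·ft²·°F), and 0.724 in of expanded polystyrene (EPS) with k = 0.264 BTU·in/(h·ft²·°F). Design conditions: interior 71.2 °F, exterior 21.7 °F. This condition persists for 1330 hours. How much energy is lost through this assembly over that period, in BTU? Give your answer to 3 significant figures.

8.54/0.253 = 33.75
0.724/0.264 = 2.742
R_total = 33.75 + 2.742 = 36.5 ft²·°F·h/BTU
Q = 1920 × (71.2 − 21.7) / 36.5 = 2604 BTU/h
E = 2604 × 1330 = 3463000 BTU

3460000 BTU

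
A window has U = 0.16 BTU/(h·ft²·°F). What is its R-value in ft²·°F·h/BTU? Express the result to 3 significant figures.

6.25 ft²·°F·h/BTU

R = 1/U = 1/0.16 = 6.25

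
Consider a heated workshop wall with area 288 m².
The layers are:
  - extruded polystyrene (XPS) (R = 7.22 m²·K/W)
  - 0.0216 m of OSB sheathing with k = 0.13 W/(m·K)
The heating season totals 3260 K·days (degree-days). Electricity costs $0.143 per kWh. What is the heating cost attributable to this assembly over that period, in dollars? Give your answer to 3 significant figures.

436 dollars

0.0216/0.13 = 0.1662
R_total = 7.22 + 0.1662 = 7.386 m²·K/W
E = A × HDD × 24 / R / 1000 = 288 × 3260 × 24 / 7.386 / 1000 = 3051 kWh
Cost = 3051 × 0.143 = $436.3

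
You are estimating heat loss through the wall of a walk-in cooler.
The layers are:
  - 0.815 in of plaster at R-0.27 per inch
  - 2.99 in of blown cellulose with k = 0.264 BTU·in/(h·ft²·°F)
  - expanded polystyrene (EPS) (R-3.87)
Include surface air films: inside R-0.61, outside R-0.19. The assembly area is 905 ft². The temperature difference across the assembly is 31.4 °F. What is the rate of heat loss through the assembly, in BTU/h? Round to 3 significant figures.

1750 BTU/h

0.815 × 0.27 = 0.22
2.99/0.264 = 11.33
R_total = 0.61 + 0.22 + 11.33 + 3.87 + 0.19 = 16.22 ft²·°F·h/BTU
Q = A·ΔT/R = 905 × 31.4 / 16.22 = 1752 BTU/h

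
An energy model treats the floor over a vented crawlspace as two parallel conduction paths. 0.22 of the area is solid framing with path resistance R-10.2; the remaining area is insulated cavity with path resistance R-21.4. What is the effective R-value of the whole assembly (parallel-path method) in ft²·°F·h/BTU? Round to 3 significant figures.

17.2 ft²·°F·h/BTU

U_eff = 0.78/21.4 + 0.22/10.2 = 0.03645 + 0.02157 = 0.05802
R_eff = 1/U_eff = 17.24 ft²·°F·h/BTU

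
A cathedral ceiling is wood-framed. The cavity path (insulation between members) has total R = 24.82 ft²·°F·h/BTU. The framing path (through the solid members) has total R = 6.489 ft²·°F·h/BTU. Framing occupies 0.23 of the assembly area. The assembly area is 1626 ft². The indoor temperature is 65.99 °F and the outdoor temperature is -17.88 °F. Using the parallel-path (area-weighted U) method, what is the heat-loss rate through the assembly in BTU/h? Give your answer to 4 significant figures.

U_eff = 0.77/24.82 + 0.23/6.489 = 0.031023 + 0.035445 = 0.066468
R_eff = 1/U_eff = 15.045 ft²·°F·h/BTU
Q = 1626 × (65.99 − (-17.88)) / 15.045 = 9064.4 BTU/h

9064 BTU/h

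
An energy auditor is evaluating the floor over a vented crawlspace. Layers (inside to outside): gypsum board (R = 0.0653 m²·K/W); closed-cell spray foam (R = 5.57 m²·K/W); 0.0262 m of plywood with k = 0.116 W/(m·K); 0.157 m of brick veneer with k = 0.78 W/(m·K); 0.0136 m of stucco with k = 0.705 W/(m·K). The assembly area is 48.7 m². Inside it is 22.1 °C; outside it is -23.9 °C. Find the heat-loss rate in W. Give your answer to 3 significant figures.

0.0262/0.116 = 0.2259
0.157/0.78 = 0.2013
0.0136/0.705 = 0.01929
R_total = 0.0653 + 5.57 + 0.2259 + 0.2013 + 0.01929 = 6.082 m²·K/W
Q = A·ΔT/R = 48.7 × (22.1 − (-23.9)) / 6.082 = 368.3 W

368 W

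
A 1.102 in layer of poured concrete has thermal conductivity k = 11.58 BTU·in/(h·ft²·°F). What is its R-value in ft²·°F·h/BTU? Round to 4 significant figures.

R = L/k = 1.102/11.58 = 0.095164 ft²·°F·h/BTU

0.09516 ft²·°F·h/BTU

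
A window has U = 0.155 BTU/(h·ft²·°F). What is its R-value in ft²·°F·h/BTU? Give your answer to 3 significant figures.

R = 1/U = 1/0.155 = 6.452

6.45 ft²·°F·h/BTU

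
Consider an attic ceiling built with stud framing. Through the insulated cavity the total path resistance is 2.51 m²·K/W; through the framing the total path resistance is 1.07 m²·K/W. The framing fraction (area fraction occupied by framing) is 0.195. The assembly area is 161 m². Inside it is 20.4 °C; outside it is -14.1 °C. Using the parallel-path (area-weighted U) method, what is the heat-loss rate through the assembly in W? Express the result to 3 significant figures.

U_eff = 0.805/2.51 + 0.195/1.07 = 0.3207 + 0.1822 = 0.503
R_eff = 1/U_eff = 1.988 m²·K/W
Q = 161 × (20.4 − (-14.1)) / 1.988 = 2794 W

2790 W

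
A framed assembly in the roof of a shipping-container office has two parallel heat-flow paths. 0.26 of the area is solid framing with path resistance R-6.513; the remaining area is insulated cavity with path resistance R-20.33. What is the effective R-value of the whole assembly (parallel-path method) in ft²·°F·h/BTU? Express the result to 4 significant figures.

13.10 ft²·°F·h/BTU

U_eff = 0.74/20.33 + 0.26/6.513 = 0.036399 + 0.03992 = 0.07632
R_eff = 1/U_eff = 13.103 ft²·°F·h/BTU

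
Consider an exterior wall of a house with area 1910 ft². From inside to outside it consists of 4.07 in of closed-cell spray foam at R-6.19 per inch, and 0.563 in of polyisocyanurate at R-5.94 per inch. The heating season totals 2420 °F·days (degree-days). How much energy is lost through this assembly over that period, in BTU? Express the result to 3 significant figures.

3890000 BTU

4.07 × 6.19 = 25.19
0.563 × 5.94 = 3.344
R_total = 25.19 + 3.344 = 28.54 ft²·°F·h/BTU
E = A × HDD × 24 / R = 1910 × 2420 × 24 / 28.54 = 3887000 BTU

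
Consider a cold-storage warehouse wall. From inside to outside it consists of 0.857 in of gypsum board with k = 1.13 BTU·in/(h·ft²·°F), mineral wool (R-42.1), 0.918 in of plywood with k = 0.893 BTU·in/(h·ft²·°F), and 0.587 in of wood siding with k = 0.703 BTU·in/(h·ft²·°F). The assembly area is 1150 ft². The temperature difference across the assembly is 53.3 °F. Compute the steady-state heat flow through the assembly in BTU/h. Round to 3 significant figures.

1370 BTU/h

0.857/1.13 = 0.7584
0.918/0.893 = 1.028
0.587/0.703 = 0.835
R_total = 0.7584 + 42.1 + 1.028 + 0.835 = 44.72 ft²·°F·h/BTU
Q = A·ΔT/R = 1150 × 53.3 / 44.72 = 1371 BTU/h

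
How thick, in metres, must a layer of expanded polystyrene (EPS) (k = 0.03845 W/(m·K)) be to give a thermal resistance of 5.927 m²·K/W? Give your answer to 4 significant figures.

0.2279 m

L = R·k = 5.927 × 0.03845 = 0.22789 m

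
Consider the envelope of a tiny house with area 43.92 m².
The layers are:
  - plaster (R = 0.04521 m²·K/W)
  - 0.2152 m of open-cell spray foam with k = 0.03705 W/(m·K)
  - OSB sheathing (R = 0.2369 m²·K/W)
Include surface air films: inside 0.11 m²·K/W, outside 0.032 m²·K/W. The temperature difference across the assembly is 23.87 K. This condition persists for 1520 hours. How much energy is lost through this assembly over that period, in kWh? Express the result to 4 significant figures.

0.2152/0.03705 = 5.8084
R_total = 0.11 + 0.04521 + 5.8084 + 0.2369 + 0.032 = 6.2325 m²·K/W
Q = 43.92 × 23.87 / 6.2325 = 168.21 W
E = 168.21 W × 1520 h / 1000 = 255.68 kWh

255.7 kWh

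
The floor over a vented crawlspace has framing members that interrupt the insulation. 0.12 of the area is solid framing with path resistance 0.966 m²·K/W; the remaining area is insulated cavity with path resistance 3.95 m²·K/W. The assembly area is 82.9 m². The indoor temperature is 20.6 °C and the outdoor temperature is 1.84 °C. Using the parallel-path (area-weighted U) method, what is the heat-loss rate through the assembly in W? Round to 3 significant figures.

540 W

U_eff = 0.88/3.95 + 0.12/0.966 = 0.2228 + 0.1242 = 0.347
R_eff = 1/U_eff = 2.882 m²·K/W
Q = 82.9 × (20.6 − 1.84) / 2.882 = 539.7 W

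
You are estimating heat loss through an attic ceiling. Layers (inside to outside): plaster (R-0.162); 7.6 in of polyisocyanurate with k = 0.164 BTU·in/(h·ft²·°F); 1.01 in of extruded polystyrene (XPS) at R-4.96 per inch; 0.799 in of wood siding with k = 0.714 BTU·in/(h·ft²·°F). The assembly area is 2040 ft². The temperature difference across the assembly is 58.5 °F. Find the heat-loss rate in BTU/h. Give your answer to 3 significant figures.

7.6/0.164 = 46.34
1.01 × 4.96 = 5.01
0.799/0.714 = 1.119
R_total = 0.162 + 46.34 + 5.01 + 1.119 = 52.63 ft²·°F·h/BTU
Q = A·ΔT/R = 2040 × 58.5 / 52.63 = 2267 BTU/h

2270 BTU/h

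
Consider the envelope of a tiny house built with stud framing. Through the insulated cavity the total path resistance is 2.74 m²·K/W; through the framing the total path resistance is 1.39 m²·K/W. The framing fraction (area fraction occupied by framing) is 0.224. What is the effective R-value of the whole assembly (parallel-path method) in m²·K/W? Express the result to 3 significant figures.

U_eff = 0.776/2.74 + 0.224/1.39 = 0.2832 + 0.1612 = 0.4444
R_eff = 1/U_eff = 2.25 m²·K/W

2.25 m²·K/W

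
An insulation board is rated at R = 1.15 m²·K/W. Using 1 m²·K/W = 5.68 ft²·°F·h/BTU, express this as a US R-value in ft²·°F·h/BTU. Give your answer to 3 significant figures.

6.53 ft²·°F·h/BTU

R_US = 1.15 × 5.68 = 6.532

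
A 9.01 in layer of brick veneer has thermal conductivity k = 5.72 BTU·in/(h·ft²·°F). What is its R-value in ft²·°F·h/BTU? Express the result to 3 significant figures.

R = L/k = 9.01/5.72 = 1.575 ft²·°F·h/BTU

1.58 ft²·°F·h/BTU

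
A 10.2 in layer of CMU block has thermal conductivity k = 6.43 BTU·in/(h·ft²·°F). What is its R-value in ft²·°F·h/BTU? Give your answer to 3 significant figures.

R = L/k = 10.2/6.43 = 1.586 ft²·°F·h/BTU

1.59 ft²·°F·h/BTU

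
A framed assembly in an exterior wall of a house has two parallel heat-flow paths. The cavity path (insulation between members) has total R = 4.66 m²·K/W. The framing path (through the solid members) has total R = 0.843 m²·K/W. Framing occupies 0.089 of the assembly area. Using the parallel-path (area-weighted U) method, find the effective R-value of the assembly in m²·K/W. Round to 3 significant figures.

3.32 m²·K/W

U_eff = 0.911/4.66 + 0.089/0.843 = 0.1955 + 0.1056 = 0.3011
R_eff = 1/U_eff = 3.321 m²·K/W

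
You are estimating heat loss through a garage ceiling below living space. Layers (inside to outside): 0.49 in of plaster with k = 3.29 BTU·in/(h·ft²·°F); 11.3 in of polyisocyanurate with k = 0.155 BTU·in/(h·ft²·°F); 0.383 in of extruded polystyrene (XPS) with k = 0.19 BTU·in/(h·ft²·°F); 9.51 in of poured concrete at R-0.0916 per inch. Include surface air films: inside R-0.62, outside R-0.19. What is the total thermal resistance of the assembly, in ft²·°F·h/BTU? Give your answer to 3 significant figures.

0.49/3.29 = 0.1489
11.3/0.155 = 72.9
0.383/0.19 = 2.016
9.51 × 0.0916 = 0.8711
R_total = 0.62 + 0.1489 + 72.9 + 2.016 + 0.8711 + 0.19 = 76.75 ft²·°F·h/BTU

76.7 ft²·°F·h/BTU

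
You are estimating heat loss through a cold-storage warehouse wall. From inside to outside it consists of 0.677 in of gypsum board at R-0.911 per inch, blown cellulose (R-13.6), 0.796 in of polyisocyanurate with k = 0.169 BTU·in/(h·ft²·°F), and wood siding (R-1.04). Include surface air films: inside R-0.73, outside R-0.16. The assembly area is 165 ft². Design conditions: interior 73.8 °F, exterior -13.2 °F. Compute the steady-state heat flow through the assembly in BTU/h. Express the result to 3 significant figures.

0.677 × 0.911 = 0.6167
0.796/0.169 = 4.71
R_total = 0.73 + 0.6167 + 13.6 + 4.71 + 1.04 + 0.16 = 20.86 ft²·°F·h/BTU
Q = A·ΔT/R = 165 × (73.8 − (-13.2)) / 20.86 = 688.3 BTU/h

688 BTU/h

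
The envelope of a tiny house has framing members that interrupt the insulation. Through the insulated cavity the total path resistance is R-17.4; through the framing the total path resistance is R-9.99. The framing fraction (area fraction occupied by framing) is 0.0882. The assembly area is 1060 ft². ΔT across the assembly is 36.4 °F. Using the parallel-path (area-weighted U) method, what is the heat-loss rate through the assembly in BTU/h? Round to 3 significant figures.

U_eff = 0.9118/17.4 + 0.0882/9.99 = 0.0524 + 0.008829 = 0.06123
R_eff = 1/U_eff = 16.33 ft²·°F·h/BTU
Q = 1060 × 36.4 / 16.33 = 2363 BTU/h

2360 BTU/h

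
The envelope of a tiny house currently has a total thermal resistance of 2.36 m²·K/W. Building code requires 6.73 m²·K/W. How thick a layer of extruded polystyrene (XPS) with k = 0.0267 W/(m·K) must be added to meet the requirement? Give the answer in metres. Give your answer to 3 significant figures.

ΔR = 6.73 − 2.36 = 4.37 m²·K/W
L = ΔR × k = 4.37 × 0.0267 = 0.1167 m

0.117 m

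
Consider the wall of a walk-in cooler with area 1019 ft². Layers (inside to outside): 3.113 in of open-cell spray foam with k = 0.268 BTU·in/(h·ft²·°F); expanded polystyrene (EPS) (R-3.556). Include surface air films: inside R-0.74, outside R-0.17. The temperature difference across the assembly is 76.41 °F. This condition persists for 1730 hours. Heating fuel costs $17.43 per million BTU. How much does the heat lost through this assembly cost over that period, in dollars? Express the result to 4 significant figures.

3.113/0.268 = 11.616
R_total = 0.74 + 11.616 + 3.556 + 0.17 = 16.082 ft²·°F·h/BTU
Q = 1019 × 76.41 / 16.082 = 4841.6 BTU/h
E = 4841.6 × 1730 = 8376100 BTU
Cost = 8376100/10⁶ × 17.43 = $145.99

146.0 dollars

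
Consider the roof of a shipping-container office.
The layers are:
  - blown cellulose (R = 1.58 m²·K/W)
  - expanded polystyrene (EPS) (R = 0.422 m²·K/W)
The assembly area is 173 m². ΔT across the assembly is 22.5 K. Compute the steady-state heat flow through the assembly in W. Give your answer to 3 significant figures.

1940 W

R_total = 1.58 + 0.422 = 2.002 m²·K/W
Q = A·ΔT/R = 173 × 22.5 / 2.002 = 1944 W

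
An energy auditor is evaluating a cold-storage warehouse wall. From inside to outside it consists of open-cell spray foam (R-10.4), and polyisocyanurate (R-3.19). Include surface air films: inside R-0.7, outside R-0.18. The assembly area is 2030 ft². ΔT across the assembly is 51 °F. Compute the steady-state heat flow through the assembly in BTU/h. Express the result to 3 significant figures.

7150 BTU/h

R_total = 0.7 + 10.4 + 3.19 + 0.18 = 14.47 ft²·°F·h/BTU
Q = A·ΔT/R = 2030 × 51 / 14.47 = 7155 BTU/h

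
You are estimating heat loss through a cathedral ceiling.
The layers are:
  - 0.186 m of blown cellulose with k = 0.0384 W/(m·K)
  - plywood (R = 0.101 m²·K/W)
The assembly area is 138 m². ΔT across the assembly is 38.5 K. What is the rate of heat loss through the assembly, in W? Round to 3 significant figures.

0.186/0.0384 = 4.844
R_total = 4.844 + 0.101 = 4.945 m²·K/W
Q = A·ΔT/R = 138 × 38.5 / 4.945 = 1074 W

1070 W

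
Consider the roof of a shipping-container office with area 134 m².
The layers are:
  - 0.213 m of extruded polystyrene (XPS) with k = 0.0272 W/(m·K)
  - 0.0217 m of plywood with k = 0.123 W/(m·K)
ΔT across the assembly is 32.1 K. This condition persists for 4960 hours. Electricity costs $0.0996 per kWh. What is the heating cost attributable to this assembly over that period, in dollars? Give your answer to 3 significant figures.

265 dollars

0.213/0.0272 = 7.831
0.0217/0.123 = 0.1764
R_total = 7.831 + 0.1764 = 8.007 m²·K/W
Q = 134 × 32.1 / 8.007 = 537.2 W
E = 537.2 W × 4960 h / 1000 = 2664 kWh
Cost = 2664 × 0.0996 = $265.4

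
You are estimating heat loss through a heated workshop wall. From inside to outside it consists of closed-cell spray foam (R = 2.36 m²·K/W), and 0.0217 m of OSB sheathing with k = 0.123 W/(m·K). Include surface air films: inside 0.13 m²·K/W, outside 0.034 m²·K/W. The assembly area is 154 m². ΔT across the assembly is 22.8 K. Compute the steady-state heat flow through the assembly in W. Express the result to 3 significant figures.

1300 W

0.0217/0.123 = 0.1764
R_total = 0.13 + 2.36 + 0.1764 + 0.034 = 2.7 m²·K/W
Q = A·ΔT/R = 154 × 22.8 / 2.7 = 1300 W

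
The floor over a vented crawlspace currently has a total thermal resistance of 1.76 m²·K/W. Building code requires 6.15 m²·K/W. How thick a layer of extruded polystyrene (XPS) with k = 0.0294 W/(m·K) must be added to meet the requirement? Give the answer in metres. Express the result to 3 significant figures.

0.129 m

ΔR = 6.15 − 1.76 = 4.39 m²·K/W
L = ΔR × k = 4.39 × 0.0294 = 0.1291 m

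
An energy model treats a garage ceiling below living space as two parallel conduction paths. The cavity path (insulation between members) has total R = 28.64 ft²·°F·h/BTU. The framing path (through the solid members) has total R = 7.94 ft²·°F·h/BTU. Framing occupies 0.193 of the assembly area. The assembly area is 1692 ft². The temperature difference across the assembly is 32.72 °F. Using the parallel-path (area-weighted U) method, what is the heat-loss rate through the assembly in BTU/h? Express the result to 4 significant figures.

2906 BTU/h

U_eff = 0.807/28.64 + 0.193/7.94 = 0.028177 + 0.024307 = 0.052485
R_eff = 1/U_eff = 19.053 ft²·°F·h/BTU
Q = 1692 × 32.72 / 19.053 = 2905.7 BTU/h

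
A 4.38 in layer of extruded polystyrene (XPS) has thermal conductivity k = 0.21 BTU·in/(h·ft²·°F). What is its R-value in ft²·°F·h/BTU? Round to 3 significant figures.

20.9 ft²·°F·h/BTU

R = L/k = 4.38/0.21 = 20.86 ft²·°F·h/BTU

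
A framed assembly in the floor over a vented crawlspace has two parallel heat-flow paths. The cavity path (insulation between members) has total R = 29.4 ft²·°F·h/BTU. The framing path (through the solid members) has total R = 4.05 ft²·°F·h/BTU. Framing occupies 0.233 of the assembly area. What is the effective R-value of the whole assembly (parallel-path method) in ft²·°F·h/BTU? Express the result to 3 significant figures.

12.0 ft²·°F·h/BTU

U_eff = 0.767/29.4 + 0.233/4.05 = 0.02609 + 0.05753 = 0.08362
R_eff = 1/U_eff = 11.96 ft²·°F·h/BTU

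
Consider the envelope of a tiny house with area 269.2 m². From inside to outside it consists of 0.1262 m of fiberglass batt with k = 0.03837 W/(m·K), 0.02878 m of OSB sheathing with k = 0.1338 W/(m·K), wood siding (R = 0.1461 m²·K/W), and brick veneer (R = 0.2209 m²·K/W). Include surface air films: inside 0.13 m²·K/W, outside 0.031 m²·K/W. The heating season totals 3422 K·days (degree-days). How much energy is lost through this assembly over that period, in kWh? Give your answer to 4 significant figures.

5483 kWh

0.1262/0.03837 = 3.289
0.02878/0.1338 = 0.2151
R_total = 0.13 + 3.289 + 0.2151 + 0.1461 + 0.2209 + 0.031 = 4.0321 m²·K/W
E = A × HDD × 24 / R / 1000 = 269.2 × 3422 × 24 / 4.0321 / 1000 = 5483.2 kWh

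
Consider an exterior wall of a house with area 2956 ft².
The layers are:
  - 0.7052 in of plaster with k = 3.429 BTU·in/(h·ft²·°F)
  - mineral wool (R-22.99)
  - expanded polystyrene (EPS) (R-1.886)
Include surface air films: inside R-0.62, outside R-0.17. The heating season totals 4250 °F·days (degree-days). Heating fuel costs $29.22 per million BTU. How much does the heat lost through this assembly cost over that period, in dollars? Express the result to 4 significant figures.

340.5 dollars

0.7052/3.429 = 0.20566
R_total = 0.62 + 0.20566 + 22.99 + 1.886 + 0.17 = 25.872 ft²·°F·h/BTU
E = A × HDD × 24 / R = 2956 × 4250 × 24 / 25.872 = 11654000 BTU
Cost = 11654000/10⁶ × 29.22 = $340.53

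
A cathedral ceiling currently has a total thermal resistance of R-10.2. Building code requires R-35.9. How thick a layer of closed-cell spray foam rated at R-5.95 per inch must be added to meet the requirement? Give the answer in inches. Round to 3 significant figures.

ΔR = 35.9 − 10.2 = 25.7 ft²·°F·h/BTU
L = ΔR / (R/in) = 25.7/5.95 = 4.319 in

4.32 in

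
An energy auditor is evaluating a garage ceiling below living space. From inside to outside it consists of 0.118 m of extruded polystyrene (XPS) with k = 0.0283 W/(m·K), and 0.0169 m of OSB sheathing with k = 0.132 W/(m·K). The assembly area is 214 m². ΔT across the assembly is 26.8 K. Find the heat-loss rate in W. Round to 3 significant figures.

0.118/0.0283 = 4.17
0.0169/0.132 = 0.128
R_total = 4.17 + 0.128 = 4.298 m²·K/W
Q = A·ΔT/R = 214 × 26.8 / 4.298 = 1334 W

1330 W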